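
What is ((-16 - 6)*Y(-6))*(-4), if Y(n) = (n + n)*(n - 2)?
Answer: 8448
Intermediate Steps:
Y(n) = 2*n*(-2 + n) (Y(n) = (2*n)*(-2 + n) = 2*n*(-2 + n))
((-16 - 6)*Y(-6))*(-4) = ((-16 - 6)*(2*(-6)*(-2 - 6)))*(-4) = -44*(-6)*(-8)*(-4) = -22*96*(-4) = -2112*(-4) = 8448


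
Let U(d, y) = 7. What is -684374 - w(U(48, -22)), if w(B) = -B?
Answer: -684367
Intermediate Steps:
-684374 - w(U(48, -22)) = -684374 - (-1)*7 = -684374 - 1*(-7) = -684374 + 7 = -684367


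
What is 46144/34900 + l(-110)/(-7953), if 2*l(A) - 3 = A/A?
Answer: 91728358/69389925 ≈ 1.3219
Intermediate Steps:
l(A) = 2 (l(A) = 3/2 + (A/A)/2 = 3/2 + (½)*1 = 3/2 + ½ = 2)
46144/34900 + l(-110)/(-7953) = 46144/34900 + 2/(-7953) = 46144*(1/34900) + 2*(-1/7953) = 11536/8725 - 2/7953 = 91728358/69389925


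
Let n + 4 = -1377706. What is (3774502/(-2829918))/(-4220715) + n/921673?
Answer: -115885541344361837/77526182670910155 ≈ -1.4948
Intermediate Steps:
n = -1377710 (n = -4 - 1377706 = -1377710)
(3774502/(-2829918))/(-4220715) + n/921673 = (3774502/(-2829918))/(-4220715) - 1377710/921673 = (3774502*(-1/2829918))*(-1/4220715) - 1377710*1/921673 = -26581/19929*(-1/4220715) - 1377710/921673 = 26581/84114629235 - 1377710/921673 = -115885541344361837/77526182670910155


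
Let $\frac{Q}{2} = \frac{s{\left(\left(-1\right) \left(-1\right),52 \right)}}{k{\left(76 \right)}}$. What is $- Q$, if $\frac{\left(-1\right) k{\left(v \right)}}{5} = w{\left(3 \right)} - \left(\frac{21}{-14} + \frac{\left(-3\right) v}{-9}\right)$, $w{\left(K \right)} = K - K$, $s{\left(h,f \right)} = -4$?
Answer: $\frac{48}{715} \approx 0.067133$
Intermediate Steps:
$w{\left(K \right)} = 0$
$k{\left(v \right)} = - \frac{15}{2} + \frac{5 v}{3}$ ($k{\left(v \right)} = - 5 \left(0 - \left(\frac{21}{-14} + \frac{\left(-3\right) v}{-9}\right)\right) = - 5 \left(0 - \left(21 \left(- \frac{1}{14}\right) + - 3 v \left(- \frac{1}{9}\right)\right)\right) = - 5 \left(0 - \left(- \frac{3}{2} + \frac{v}{3}\right)\right) = - 5 \left(\frac{3}{2} - \frac{v}{3}\right) = - \frac{15}{2} + \frac{5 v}{3}$)
$Q = - \frac{48}{715}$ ($Q = 2 \left(- \frac{4}{- \frac{15}{2} + \frac{5}{3} \cdot 76}\right) = 2 \left(- \frac{4}{- \frac{15}{2} + \frac{380}{3}}\right) = 2 \left(- \frac{4}{\frac{715}{6}}\right) = 2 \left(\left(-4\right) \frac{6}{715}\right) = 2 \left(- \frac{24}{715}\right) = - \frac{48}{715} \approx -0.067133$)
$- Q = \left(-1\right) \left(- \frac{48}{715}\right) = \frac{48}{715}$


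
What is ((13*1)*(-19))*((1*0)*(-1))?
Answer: 0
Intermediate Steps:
((13*1)*(-19))*((1*0)*(-1)) = (13*(-19))*(0*(-1)) = -247*0 = 0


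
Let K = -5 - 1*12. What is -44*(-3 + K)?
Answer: 880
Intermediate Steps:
K = -17 (K = -5 - 12 = -17)
-44*(-3 + K) = -44*(-3 - 17) = -44*(-20) = 880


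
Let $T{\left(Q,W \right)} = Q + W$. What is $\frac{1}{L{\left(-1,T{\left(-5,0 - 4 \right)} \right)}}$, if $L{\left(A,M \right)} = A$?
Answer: $-1$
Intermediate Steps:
$\frac{1}{L{\left(-1,T{\left(-5,0 - 4 \right)} \right)}} = \frac{1}{-1} = -1$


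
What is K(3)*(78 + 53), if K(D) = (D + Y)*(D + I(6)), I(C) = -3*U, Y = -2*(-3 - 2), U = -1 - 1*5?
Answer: 35763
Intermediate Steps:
U = -6 (U = -1 - 5 = -6)
Y = 10 (Y = -2*(-5) = 10)
I(C) = 18 (I(C) = -3*(-6) = 18)
K(D) = (10 + D)*(18 + D) (K(D) = (D + 10)*(D + 18) = (10 + D)*(18 + D))
K(3)*(78 + 53) = (180 + 3² + 28*3)*(78 + 53) = (180 + 9 + 84)*131 = 273*131 = 35763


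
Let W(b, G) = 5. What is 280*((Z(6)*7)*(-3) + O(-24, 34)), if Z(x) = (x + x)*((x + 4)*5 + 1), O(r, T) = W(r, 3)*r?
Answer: -3632160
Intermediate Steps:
O(r, T) = 5*r
Z(x) = 2*x*(21 + 5*x) (Z(x) = (2*x)*((4 + x)*5 + 1) = (2*x)*((20 + 5*x) + 1) = (2*x)*(21 + 5*x) = 2*x*(21 + 5*x))
280*((Z(6)*7)*(-3) + O(-24, 34)) = 280*(((2*6*(21 + 5*6))*7)*(-3) + 5*(-24)) = 280*(((2*6*(21 + 30))*7)*(-3) - 120) = 280*(((2*6*51)*7)*(-3) - 120) = 280*((612*7)*(-3) - 120) = 280*(4284*(-3) - 120) = 280*(-12852 - 120) = 280*(-12972) = -3632160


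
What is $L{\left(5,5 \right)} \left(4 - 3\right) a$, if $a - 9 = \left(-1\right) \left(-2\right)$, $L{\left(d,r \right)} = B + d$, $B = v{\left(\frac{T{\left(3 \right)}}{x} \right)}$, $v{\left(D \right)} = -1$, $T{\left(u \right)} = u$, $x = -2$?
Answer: $44$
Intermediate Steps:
$B = -1$
$L{\left(d,r \right)} = -1 + d$
$a = 11$ ($a = 9 - -2 = 9 + 2 = 11$)
$L{\left(5,5 \right)} \left(4 - 3\right) a = \left(-1 + 5\right) \left(4 - 3\right) 11 = 4 \cdot 1 \cdot 11 = 4 \cdot 11 = 44$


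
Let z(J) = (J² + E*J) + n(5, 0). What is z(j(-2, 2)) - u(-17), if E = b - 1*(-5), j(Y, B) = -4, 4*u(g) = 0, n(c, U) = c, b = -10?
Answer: 41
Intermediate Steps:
u(g) = 0 (u(g) = (¼)*0 = 0)
E = -5 (E = -10 - 1*(-5) = -10 + 5 = -5)
z(J) = 5 + J² - 5*J (z(J) = (J² - 5*J) + 5 = 5 + J² - 5*J)
z(j(-2, 2)) - u(-17) = (5 + (-4)² - 5*(-4)) - 1*0 = (5 + 16 + 20) + 0 = 41 + 0 = 41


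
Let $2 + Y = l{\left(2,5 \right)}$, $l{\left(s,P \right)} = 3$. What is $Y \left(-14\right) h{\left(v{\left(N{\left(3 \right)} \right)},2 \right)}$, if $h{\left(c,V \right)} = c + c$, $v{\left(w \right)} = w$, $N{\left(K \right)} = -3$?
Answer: $84$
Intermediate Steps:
$h{\left(c,V \right)} = 2 c$
$Y = 1$ ($Y = -2 + 3 = 1$)
$Y \left(-14\right) h{\left(v{\left(N{\left(3 \right)} \right)},2 \right)} = 1 \left(-14\right) 2 \left(-3\right) = \left(-14\right) \left(-6\right) = 84$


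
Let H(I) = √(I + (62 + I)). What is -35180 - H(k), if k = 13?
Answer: -35180 - 2*√22 ≈ -35189.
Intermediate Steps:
H(I) = √(62 + 2*I)
-35180 - H(k) = -35180 - √(62 + 2*13) = -35180 - √(62 + 26) = -35180 - √88 = -35180 - 2*√22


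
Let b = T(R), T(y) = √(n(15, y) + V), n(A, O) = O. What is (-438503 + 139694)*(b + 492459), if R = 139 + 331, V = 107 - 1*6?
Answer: -147151181331 - 298809*√571 ≈ -1.4716e+11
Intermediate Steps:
V = 101 (V = 107 - 6 = 101)
R = 470
T(y) = √(101 + y) (T(y) = √(y + 101) = √(101 + y))
b = √571 (b = √(101 + 470) = √571 ≈ 23.896)
(-438503 + 139694)*(b + 492459) = (-438503 + 139694)*(√571 + 492459) = -298809*(492459 + √571) = -147151181331 - 298809*√571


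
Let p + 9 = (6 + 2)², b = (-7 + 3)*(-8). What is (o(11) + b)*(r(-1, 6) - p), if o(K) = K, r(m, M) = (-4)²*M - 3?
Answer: 1634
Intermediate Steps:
r(m, M) = -3 + 16*M (r(m, M) = 16*M - 3 = -3 + 16*M)
b = 32 (b = -4*(-8) = 32)
p = 55 (p = -9 + (6 + 2)² = -9 + 8² = -9 + 64 = 55)
(o(11) + b)*(r(-1, 6) - p) = (11 + 32)*((-3 + 16*6) - 1*55) = 43*((-3 + 96) - 55) = 43*(93 - 55) = 43*38 = 1634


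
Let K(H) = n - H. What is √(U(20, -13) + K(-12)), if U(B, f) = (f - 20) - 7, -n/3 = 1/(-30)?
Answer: 3*I*√310/10 ≈ 5.282*I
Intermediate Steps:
n = ⅒ (n = -3/(-30) = -3*(-1/30) = ⅒ ≈ 0.10000)
U(B, f) = -27 + f (U(B, f) = (-20 + f) - 7 = -27 + f)
K(H) = ⅒ - H
√(U(20, -13) + K(-12)) = √((-27 - 13) + (⅒ - 1*(-12))) = √(-40 + (⅒ + 12)) = √(-40 + 121/10) = √(-279/10) = 3*I*√310/10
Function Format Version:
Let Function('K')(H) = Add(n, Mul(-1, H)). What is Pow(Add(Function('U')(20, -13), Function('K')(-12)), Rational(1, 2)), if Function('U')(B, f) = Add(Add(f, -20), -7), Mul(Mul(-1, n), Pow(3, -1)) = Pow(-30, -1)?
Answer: Mul(Rational(3, 10), I, Pow(310, Rational(1, 2))) ≈ Mul(5.2820, I)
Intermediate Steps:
n = Rational(1, 10) (n = Mul(-3, Pow(-30, -1)) = Mul(-3, Rational(-1, 30)) = Rational(1, 10) ≈ 0.10000)
Function('U')(B, f) = Add(-27, f) (Function('U')(B, f) = Add(Add(-20, f), -7) = Add(-27, f))
Function('K')(H) = Add(Rational(1, 10), Mul(-1, H))
Pow(Add(Function('U')(20, -13), Function('K')(-12)), Rational(1, 2)) = Pow(Add(Add(-27, -13), Add(Rational(1, 10), Mul(-1, -12))), Rational(1, 2)) = Pow(Add(-40, Add(Rational(1, 10), 12)), Rational(1, 2)) = Pow(Add(-40, Rational(121, 10)), Rational(1, 2)) = Pow(Rational(-279, 10), Rational(1, 2)) = Mul(Rational(3, 10), I, Pow(310, Rational(1, 2)))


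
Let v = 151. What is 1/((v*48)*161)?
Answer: 1/1166928 ≈ 8.5695e-7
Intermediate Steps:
1/((v*48)*161) = 1/((151*48)*161) = 1/(7248*161) = 1/1166928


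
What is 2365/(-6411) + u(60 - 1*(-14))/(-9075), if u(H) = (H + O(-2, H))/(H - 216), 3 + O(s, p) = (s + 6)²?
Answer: -1015699831/2753845050 ≈ -0.36883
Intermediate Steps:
O(s, p) = -3 + (6 + s)² (O(s, p) = -3 + (s + 6)² = -3 + (6 + s)²)
u(H) = (13 + H)/(-216 + H) (u(H) = (H + (-3 + (6 - 2)²))/(H - 216) = (H + (-3 + 4²))/(-216 + H) = (H + (-3 + 16))/(-216 + H) = (H + 13)/(-216 + H) = (13 + H)/(-216 + H))
2365/(-6411) + u(60 - 1*(-14))/(-9075) = 2365/(-6411) + ((13 + (60 - 1*(-14)))/(-216 + (60 - 1*(-14))))/(-9075) = 2365*(-1/6411) + ((13 + (60 + 14))/(-216 + (60 + 14)))*(-1/9075) = -2365/6411 + ((13 + 74)/(-216 + 74))*(-1/9075) = -2365/6411 + (87/(-142))*(-1/9075) = -2365/6411 - 1/142*87*(-1/9075) = -2365/6411 - 87/142*(-1/9075) = -2365/6411 + 29/429550 = -1015699831/2753845050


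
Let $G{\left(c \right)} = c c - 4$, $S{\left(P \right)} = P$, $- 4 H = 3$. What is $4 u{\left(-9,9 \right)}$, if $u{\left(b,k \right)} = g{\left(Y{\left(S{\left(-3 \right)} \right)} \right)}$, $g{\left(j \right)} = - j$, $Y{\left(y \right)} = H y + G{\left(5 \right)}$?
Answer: $-93$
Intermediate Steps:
$H = - \frac{3}{4}$ ($H = \left(- \frac{1}{4}\right) 3 = - \frac{3}{4} \approx -0.75$)
$G{\left(c \right)} = -4 + c^{2}$ ($G{\left(c \right)} = c^{2} - 4 = -4 + c^{2}$)
$Y{\left(y \right)} = 21 - \frac{3 y}{4}$ ($Y{\left(y \right)} = - \frac{3 y}{4} - \left(4 - 5^{2}\right) = - \frac{3 y}{4} + \left(-4 + 25\right) = - \frac{3 y}{4} + 21 = 21 - \frac{3 y}{4}$)
$u{\left(b,k \right)} = - \frac{93}{4}$ ($u{\left(b,k \right)} = - (21 - - \frac{9}{4}) = - (21 + \frac{9}{4}) = \left(-1\right) \frac{93}{4} = - \frac{93}{4}$)
$4 u{\left(-9,9 \right)} = 4 \left(- \frac{93}{4}\right) = -93$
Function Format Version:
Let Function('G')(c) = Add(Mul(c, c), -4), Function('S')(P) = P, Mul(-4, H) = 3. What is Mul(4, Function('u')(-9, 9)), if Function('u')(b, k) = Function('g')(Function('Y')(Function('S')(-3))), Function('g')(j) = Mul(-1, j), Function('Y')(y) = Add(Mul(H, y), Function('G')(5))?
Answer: -93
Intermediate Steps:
H = Rational(-3, 4) (H = Mul(Rational(-1, 4), 3) = Rational(-3, 4) ≈ -0.75000)
Function('G')(c) = Add(-4, Pow(c, 2)) (Function('G')(c) = Add(Pow(c, 2), -4) = Add(-4, Pow(c, 2)))
Function('Y')(y) = Add(21, Mul(Rational(-3, 4), y)) (Function('Y')(y) = Add(Mul(Rational(-3, 4), y), Add(-4, Pow(5, 2))) = Add(Mul(Rational(-3, 4), y), Add(-4, 25)) = Add(Mul(Rational(-3, 4), y), 21) = Add(21, Mul(Rational(-3, 4), y)))
Function('u')(b, k) = Rational(-93, 4) (Function('u')(b, k) = Mul(-1, Add(21, Mul(Rational(-3, 4), -3))) = Mul(-1, Add(21, Rational(9, 4))) = Mul(-1, Rational(93, 4)) = Rational(-93, 4))
Mul(4, Function('u')(-9, 9)) = Mul(4, Rational(-93, 4)) = -93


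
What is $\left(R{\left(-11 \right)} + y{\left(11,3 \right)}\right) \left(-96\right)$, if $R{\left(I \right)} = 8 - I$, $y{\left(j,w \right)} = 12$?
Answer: $-2976$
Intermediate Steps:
$\left(R{\left(-11 \right)} + y{\left(11,3 \right)}\right) \left(-96\right) = \left(\left(8 - -11\right) + 12\right) \left(-96\right) = \left(\left(8 + 11\right) + 12\right) \left(-96\right) = \left(19 + 12\right) \left(-96\right) = 31 \left(-96\right) = -2976$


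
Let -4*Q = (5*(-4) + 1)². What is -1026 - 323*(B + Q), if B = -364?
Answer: 582787/4 ≈ 1.4570e+5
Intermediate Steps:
Q = -361/4 (Q = -(5*(-4) + 1)²/4 = -(-20 + 1)²/4 = -¼*(-19)² = -¼*361 = -361/4 ≈ -90.250)
-1026 - 323*(B + Q) = -1026 - 323*(-364 - 361/4) = -1026 - 323*(-1817/4) = -1026 + 586891/4 = 582787/4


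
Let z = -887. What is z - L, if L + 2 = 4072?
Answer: -4957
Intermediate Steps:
L = 4070 (L = -2 + 4072 = 4070)
z - L = -887 - 1*4070 = -887 - 4070 = -4957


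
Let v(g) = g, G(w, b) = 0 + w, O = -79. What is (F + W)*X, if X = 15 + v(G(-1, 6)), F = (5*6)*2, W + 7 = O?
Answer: -364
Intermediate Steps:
W = -86 (W = -7 - 79 = -86)
G(w, b) = w
F = 60 (F = 30*2 = 60)
X = 14 (X = 15 - 1 = 14)
(F + W)*X = (60 - 86)*14 = -26*14 = -364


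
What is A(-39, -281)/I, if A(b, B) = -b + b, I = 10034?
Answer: 0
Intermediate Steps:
A(b, B) = 0
A(-39, -281)/I = 0/10034 = 0*(1/10034) = 0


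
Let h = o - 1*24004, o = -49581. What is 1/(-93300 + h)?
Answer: -1/166885 ≈ -5.9922e-6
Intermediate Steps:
h = -73585 (h = -49581 - 1*24004 = -49581 - 24004 = -73585)
1/(-93300 + h) = 1/(-93300 - 73585) = 1/(-166885) = -1/166885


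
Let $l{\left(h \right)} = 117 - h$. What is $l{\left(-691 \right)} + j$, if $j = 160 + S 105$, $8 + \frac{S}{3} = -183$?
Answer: $-59197$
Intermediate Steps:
$S = -573$ ($S = -24 + 3 \left(-183\right) = -24 - 549 = -573$)
$j = -60005$ ($j = 160 - 60165 = -60005$)
$l{\left(-691 \right)} + j = \left(117 - -691\right) - 60005 = \left(117 + 691\right) - 60005 = 808 - 60005 = -59197$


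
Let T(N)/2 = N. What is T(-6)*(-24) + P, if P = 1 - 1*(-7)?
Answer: 296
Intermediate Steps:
P = 8 (P = 1 + 7 = 8)
T(N) = 2*N
T(-6)*(-24) + P = (2*(-6))*(-24) + 8 = -12*(-24) + 8 = 288 + 8 = 296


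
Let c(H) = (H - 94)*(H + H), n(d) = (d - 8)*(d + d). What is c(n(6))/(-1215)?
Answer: -1888/405 ≈ -4.6617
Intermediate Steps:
n(d) = 2*d*(-8 + d) (n(d) = (-8 + d)*(2*d) = 2*d*(-8 + d))
c(H) = 2*H*(-94 + H) (c(H) = (-94 + H)*(2*H) = 2*H*(-94 + H))
c(n(6))/(-1215) = (2*(2*6*(-8 + 6))*(-94 + 2*6*(-8 + 6)))/(-1215) = (2*(2*6*(-2))*(-94 + 2*6*(-2)))*(-1/1215) = (2*(-24)*(-94 - 24))*(-1/1215) = (2*(-24)*(-118))*(-1/1215) = 5664*(-1/1215) = -1888/405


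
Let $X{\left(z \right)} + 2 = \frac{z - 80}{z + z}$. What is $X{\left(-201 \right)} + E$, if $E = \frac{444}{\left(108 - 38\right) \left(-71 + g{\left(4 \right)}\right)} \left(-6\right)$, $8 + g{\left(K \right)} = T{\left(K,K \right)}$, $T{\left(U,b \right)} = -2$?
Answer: $- \frac{35083}{42210} \approx -0.83115$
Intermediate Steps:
$g{\left(K \right)} = -10$ ($g{\left(K \right)} = -8 - 2 = -10$)
$X{\left(z \right)} = -2 + \frac{-80 + z}{2 z}$ ($X{\left(z \right)} = -2 + \frac{z - 80}{z + z} = -2 + \frac{-80 + z}{2 z}$)
$E = \frac{148}{315}$ ($E = \frac{444}{\left(108 - 38\right) \left(-71 - 10\right)} \left(-6\right) = \frac{444}{70 \left(-81\right)} \left(-6\right) = \frac{444}{-5670} \left(-6\right) = 444 \left(- \frac{1}{5670}\right) \left(-6\right) = \left(- \frac{74}{945}\right) \left(-6\right) = \frac{148}{315} \approx 0.46984$)
$X{\left(-201 \right)} + E = \left(- \frac{3}{2} - \frac{40}{-201}\right) + \frac{148}{315} = \left(- \frac{3}{2} - - \frac{40}{201}\right) + \frac{148}{315} = \left(- \frac{3}{2} + \frac{40}{201}\right) + \frac{148}{315} = - \frac{523}{402} + \frac{148}{315} = - \frac{35083}{42210}$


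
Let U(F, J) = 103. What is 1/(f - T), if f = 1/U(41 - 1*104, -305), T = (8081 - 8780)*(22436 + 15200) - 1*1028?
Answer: 103/2709784977 ≈ 3.8010e-8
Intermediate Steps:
T = -26308592 (T = -699*37636 - 1028 = -26307564 - 1028 = -26308592)
f = 1/103 ≈ 0.0097087
1/(f - T) = 1/(1/103 - 1*(-26308592)) = 1/(1/103 + 26308592) = 1/(2709784977/103) = 103/2709784977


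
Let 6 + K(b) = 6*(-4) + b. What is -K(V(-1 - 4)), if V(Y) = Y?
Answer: 35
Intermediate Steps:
K(b) = -30 + b (K(b) = -6 + (6*(-4) + b) = -6 + (-24 + b) = -30 + b)
-K(V(-1 - 4)) = -(-30 + (-1 - 4)) = -(-30 - 5) = -1*(-35) = 35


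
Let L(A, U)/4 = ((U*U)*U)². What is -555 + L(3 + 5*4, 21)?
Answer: 343063929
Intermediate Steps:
L(A, U) = 4*U⁶ (L(A, U) = 4*((U*U)*U)² = 4*(U²*U)² = 4*(U³)² = 4*U⁶)
-555 + L(3 + 5*4, 21) = -555 + 4*21⁶ = -555 + 4*85766121 = -555 + 343064484 = 343063929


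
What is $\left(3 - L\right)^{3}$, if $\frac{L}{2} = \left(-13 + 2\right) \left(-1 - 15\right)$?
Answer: $-42508549$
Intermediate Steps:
$L = 352$ ($L = 2 \left(-13 + 2\right) \left(-1 - 15\right) = 2 \left(\left(-11\right) \left(-16\right)\right) = 2 \cdot 176 = 352$)
$\left(3 - L\right)^{3} = \left(3 - 352\right)^{3} = \left(-349\right)^{3} = -42508549$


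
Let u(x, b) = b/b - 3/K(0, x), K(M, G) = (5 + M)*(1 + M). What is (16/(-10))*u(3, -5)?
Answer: -16/25 ≈ -0.64000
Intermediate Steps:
K(M, G) = (1 + M)*(5 + M)
u(x, b) = ⅖ (u(x, b) = b/b - 3/(5 + 0² + 6*0) = 1 - 3/(5 + 0 + 0) = 1 - 3/5 = 1 - 3*⅕ = 1 - ⅗ = ⅖)
(16/(-10))*u(3, -5) = (16/(-10))*(⅖) = (16*(-⅒))*(⅖) = -8/5*⅖ = -16/25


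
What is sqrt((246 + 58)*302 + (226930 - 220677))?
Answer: sqrt(98061) ≈ 313.15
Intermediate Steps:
sqrt((246 + 58)*302 + (226930 - 220677)) = sqrt(304*302 + 6253) = sqrt(91808 + 6253) = sqrt(98061)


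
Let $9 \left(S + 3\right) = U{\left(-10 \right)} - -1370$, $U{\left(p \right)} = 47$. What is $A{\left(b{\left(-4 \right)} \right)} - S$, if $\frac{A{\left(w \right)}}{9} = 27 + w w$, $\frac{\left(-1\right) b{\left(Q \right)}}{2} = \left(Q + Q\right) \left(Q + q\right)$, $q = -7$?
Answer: $\frac{2509853}{9} \approx 2.7887 \cdot 10^{5}$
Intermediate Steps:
$b{\left(Q \right)} = - 4 Q \left(-7 + Q\right)$ ($b{\left(Q \right)} = - 2 \left(Q + Q\right) \left(Q - 7\right) = - 2 \cdot 2 Q \left(-7 + Q\right) = - 4 Q \left(-7 + Q\right)$)
$A{\left(w \right)} = 243 + 9 w^{2}$ ($A{\left(w \right)} = 9 \left(27 + w w\right) = 9 \left(27 + w^{2}\right) = 243 + 9 w^{2}$)
$S = \frac{1390}{9}$ ($S = -3 + \frac{47 - -1370}{9} = -3 + \frac{47 + 1370}{9} = -3 + \frac{1}{9} \cdot 1417 = -3 + \frac{1417}{9} = \frac{1390}{9} \approx 154.44$)
$A{\left(b{\left(-4 \right)} \right)} - S = \left(243 + 9 \left(4 \left(-4\right) \left(7 - -4\right)\right)^{2}\right) - \frac{1390}{9} = \left(243 + 9 \left(4 \left(-4\right) \left(7 + 4\right)\right)^{2}\right) - \frac{1390}{9} = \left(243 + 9 \left(4 \left(-4\right) 11\right)^{2}\right) - \frac{1390}{9} = \left(243 + 9 \left(-176\right)^{2}\right) - \frac{1390}{9} = \left(243 + 9 \cdot 30976\right) - \frac{1390}{9} = \left(243 + 278784\right) - \frac{1390}{9} = 279027 - \frac{1390}{9} = \frac{2509853}{9}$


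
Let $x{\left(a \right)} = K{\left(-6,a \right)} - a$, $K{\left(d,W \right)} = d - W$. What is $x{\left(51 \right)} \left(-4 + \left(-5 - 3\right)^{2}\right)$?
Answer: $-6480$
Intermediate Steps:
$x{\left(a \right)} = -6 - 2 a$ ($x{\left(a \right)} = \left(-6 - a\right) - a = -6 - 2 a$)
$x{\left(51 \right)} \left(-4 + \left(-5 - 3\right)^{2}\right) = \left(-6 - 102\right) \left(-4 + \left(-5 - 3\right)^{2}\right) = \left(-6 - 102\right) \left(-4 + \left(-8\right)^{2}\right) = - 108 \left(-4 + 64\right) = \left(-108\right) 60 = -6480$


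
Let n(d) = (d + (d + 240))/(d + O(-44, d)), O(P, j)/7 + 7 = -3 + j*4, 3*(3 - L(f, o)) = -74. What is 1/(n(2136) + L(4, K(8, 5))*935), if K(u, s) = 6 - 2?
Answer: 92811/2400872653 ≈ 3.8657e-5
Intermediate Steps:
K(u, s) = 4
L(f, o) = 83/3 (L(f, o) = 3 - ⅓*(-74) = 3 + 74/3 = 83/3)
O(P, j) = -70 + 28*j (O(P, j) = -49 + 7*(-3 + j*4) = -49 + 7*(-3 + 4*j) = -49 + (-21 + 28*j) = -70 + 28*j)
n(d) = (240 + 2*d)/(-70 + 29*d) (n(d) = (d + (d + 240))/(d + (-70 + 28*d)) = (d + (240 + d))/(-70 + 29*d) = (240 + 2*d)/(-70 + 29*d))
1/(n(2136) + L(4, K(8, 5))*935) = 1/(2*(120 + 2136)/(-70 + 29*2136) + (83/3)*935) = 1/(2*2256/(-70 + 61944) + 77605/3) = 1/(2*2256/61874 + 77605/3) = 1/(2*(1/61874)*2256 + 77605/3) = 1/(2256/30937 + 77605/3) = 1/(2400872653/92811) = 92811/2400872653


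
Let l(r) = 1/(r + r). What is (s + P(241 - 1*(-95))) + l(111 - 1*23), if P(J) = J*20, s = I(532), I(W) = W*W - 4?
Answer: 50994241/176 ≈ 2.8974e+5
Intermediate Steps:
l(r) = 1/(2*r)
I(W) = -4 + W² (I(W) = W² - 4 = -4 + W²)
s = 283020 (s = -4 + 532² = -4 + 283024 = 283020)
P(J) = 20*J
(s + P(241 - 1*(-95))) + l(111 - 1*23) = (283020 + 20*(241 - 1*(-95))) + 1/(2*(111 - 1*23)) = (283020 + 20*(241 + 95)) + 1/(2*(111 - 23)) = (283020 + 20*336) + (½)/88 = (283020 + 6720) + (½)*(1/88) = 289740 + 1/176 = 50994241/176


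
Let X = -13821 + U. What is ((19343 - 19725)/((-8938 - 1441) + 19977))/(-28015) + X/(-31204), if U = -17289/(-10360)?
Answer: 769926984961079/1738486780730336 ≈ 0.44287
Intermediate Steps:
U = 17289/10360 (U = -17289*(-1/10360) = 17289/10360 ≈ 1.6688)
X = -143168271/10360 (X = -13821 + 17289/10360 = -143168271/10360 ≈ -13819.)
((19343 - 19725)/((-8938 - 1441) + 19977))/(-28015) + X/(-31204) = ((19343 - 19725)/((-8938 - 1441) + 19977))/(-28015) - 143168271/10360/(-31204) = -382/(-10379 + 19977)*(-1/28015) - 143168271/10360*(-1/31204) = -382/9598*(-1/28015) + 143168271/323273440 = -382*1/9598*(-1/28015) + 143168271/323273440 = -191/4799*(-1/28015) + 143168271/323273440 = 191/134443985 + 143168271/323273440 = 769926984961079/1738486780730336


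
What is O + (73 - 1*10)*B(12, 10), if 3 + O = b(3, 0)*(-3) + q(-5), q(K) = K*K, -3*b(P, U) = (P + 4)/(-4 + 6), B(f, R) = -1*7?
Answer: -831/2 ≈ -415.50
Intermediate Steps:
B(f, R) = -7
b(P, U) = -2/3 - P/6 (b(P, U) = -(P + 4)/(3*(-4 + 6)) = -(4 + P)/(3*2) = -(2 + P/2)/3 = -2/3 - P/6)
q(K) = K**2
O = 51/2 (O = -3 + ((-2/3 - 1/6*3)*(-3) + (-5)**2) = -3 + ((-2/3 - 1/2)*(-3) + 25) = -3 + (-7/6*(-3) + 25) = -3 + (7/2 + 25) = -3 + 57/2 = 51/2 ≈ 25.500)
O + (73 - 1*10)*B(12, 10) = 51/2 + (73 - 1*10)*(-7) = 51/2 + (73 - 10)*(-7) = 51/2 + 63*(-7) = 51/2 - 441 = -831/2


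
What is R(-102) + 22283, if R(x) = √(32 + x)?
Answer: 22283 + I*√70 ≈ 22283.0 + 8.3666*I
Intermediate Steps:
R(-102) + 22283 = √(32 - 102) + 22283 = √(-70) + 22283 = I*√70 + 22283 = 22283 + I*√70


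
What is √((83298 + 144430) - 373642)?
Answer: I*√145914 ≈ 381.99*I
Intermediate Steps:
√((83298 + 144430) - 373642) = √(227728 - 373642) = √(-145914) = I*√145914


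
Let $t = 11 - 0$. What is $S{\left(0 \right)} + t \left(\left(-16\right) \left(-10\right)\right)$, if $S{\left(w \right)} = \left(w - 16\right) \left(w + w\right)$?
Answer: $1760$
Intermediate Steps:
$S{\left(w \right)} = 2 w \left(-16 + w\right)$ ($S{\left(w \right)} = \left(-16 + w\right) 2 w = 2 w \left(-16 + w\right)$)
$t = 11$ ($t = 11 + 0 = 11$)
$S{\left(0 \right)} + t \left(\left(-16\right) \left(-10\right)\right) = 2 \cdot 0 \left(-16 + 0\right) + 11 \left(\left(-16\right) \left(-10\right)\right) = 2 \cdot 0 \left(-16\right) + 11 \cdot 160 = 0 + 1760 = 1760$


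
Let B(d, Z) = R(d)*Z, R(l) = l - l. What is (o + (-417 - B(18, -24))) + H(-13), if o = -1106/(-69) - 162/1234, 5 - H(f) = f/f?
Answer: -16905836/42573 ≈ -397.10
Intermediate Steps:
R(l) = 0
B(d, Z) = 0 (B(d, Z) = 0*Z = 0)
H(f) = 4 (H(f) = 5 - f/f = 5 - 1*1 = 5 - 1 = 4)
o = 676813/42573 (o = -1106*(-1/69) - 162*1/1234 = 1106/69 - 81/617 = 676813/42573 ≈ 15.898)
(o + (-417 - B(18, -24))) + H(-13) = (676813/42573 + (-417 - 1*0)) + 4 = (676813/42573 + (-417 + 0)) + 4 = (676813/42573 - 417) + 4 = -17076128/42573 + 4 = -16905836/42573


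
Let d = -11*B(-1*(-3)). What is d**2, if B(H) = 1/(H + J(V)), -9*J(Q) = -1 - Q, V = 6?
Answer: 9801/1156 ≈ 8.4784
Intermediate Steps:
J(Q) = 1/9 + Q/9 (J(Q) = -(-1 - Q)/9 = 1/9 + Q/9)
B(H) = 1/(7/9 + H) (B(H) = 1/(H + (1/9 + (1/9)*6)) = 1/(H + (1/9 + 2/3)) = 1/(H + 7/9) = 1/(7/9 + H))
d = -99/34 (d = -99/(7 + 9*(-1*(-3))) = -99/(7 + 9*3) = -99/(7 + 27) = -99/34 ≈ -2.9118)
d**2 = (-99/34)**2 = 9801/1156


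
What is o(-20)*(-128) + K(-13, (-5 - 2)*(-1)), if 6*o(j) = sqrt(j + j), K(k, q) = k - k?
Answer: -128*I*sqrt(10)/3 ≈ -134.92*I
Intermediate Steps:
K(k, q) = 0
o(j) = sqrt(2)*sqrt(j)/6 (o(j) = sqrt(j + j)/6 = sqrt(2*j)/6 = (sqrt(2)*sqrt(j))/6 = sqrt(2)*sqrt(j)/6)
o(-20)*(-128) + K(-13, (-5 - 2)*(-1)) = (sqrt(2)*sqrt(-20)/6)*(-128) + 0 = (sqrt(2)*(2*I*sqrt(5))/6)*(-128) + 0 = (I*sqrt(10)/3)*(-128) + 0 = -128*I*sqrt(10)/3 + 0 = -128*I*sqrt(10)/3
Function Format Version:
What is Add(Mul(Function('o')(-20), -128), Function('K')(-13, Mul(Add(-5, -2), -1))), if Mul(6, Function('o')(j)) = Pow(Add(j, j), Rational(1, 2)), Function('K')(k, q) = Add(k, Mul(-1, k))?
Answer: Mul(Rational(-128, 3), I, Pow(10, Rational(1, 2))) ≈ Mul(-134.92, I)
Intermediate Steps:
Function('K')(k, q) = 0
Function('o')(j) = Mul(Rational(1, 6), Pow(2, Rational(1, 2)), Pow(j, Rational(1, 2))) (Function('o')(j) = Mul(Rational(1, 6), Pow(Add(j, j), Rational(1, 2))) = Mul(Rational(1, 6), Pow(Mul(2, j), Rational(1, 2))) = Mul(Rational(1, 6), Mul(Pow(2, Rational(1, 2)), Pow(j, Rational(1, 2)))) = Mul(Rational(1, 6), Pow(2, Rational(1, 2)), Pow(j, Rational(1, 2))))
Add(Mul(Function('o')(-20), -128), Function('K')(-13, Mul(Add(-5, -2), -1))) = Add(Mul(Mul(Rational(1, 6), Pow(2, Rational(1, 2)), Pow(-20, Rational(1, 2))), -128), 0) = Add(Mul(Mul(Rational(1, 6), Pow(2, Rational(1, 2)), Mul(2, I, Pow(5, Rational(1, 2)))), -128), 0) = Add(Mul(Mul(Rational(1, 3), I, Pow(10, Rational(1, 2))), -128), 0) = Add(Mul(Rational(-128, 3), I, Pow(10, Rational(1, 2))), 0) = Mul(Rational(-128, 3), I, Pow(10, Rational(1, 2)))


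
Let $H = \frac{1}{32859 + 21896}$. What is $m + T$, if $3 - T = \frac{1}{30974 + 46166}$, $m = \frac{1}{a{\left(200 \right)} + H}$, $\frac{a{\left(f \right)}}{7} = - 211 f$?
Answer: $\frac{3743111781680881}{1247710726702860} \approx 3.0$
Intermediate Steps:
$a{\left(f \right)} = - 1477 f$ ($a{\left(f \right)} = 7 \left(- 211 f\right) = - 1477 f$)
$H = \frac{1}{54755} \approx 1.8263 \cdot 10^{-5}$
$m = - \frac{54755}{16174626999}$ ($m = \frac{1}{\left(-1477\right) 200 + \frac{1}{54755}} = \frac{1}{-295400 + \frac{1}{54755}} = \frac{1}{- \frac{16174626999}{54755}} = - \frac{54755}{16174626999} \approx -3.3852 \cdot 10^{-6}$)
$T = \frac{231419}{77140}$ ($T = 3 - \frac{1}{30974 + 46166} = 3 - \frac{1}{77140} = \frac{231419}{77140} \approx 3.0$)
$m + T = - \frac{54755}{16174626999} + \frac{231419}{77140} = \frac{3743111781680881}{1247710726702860}$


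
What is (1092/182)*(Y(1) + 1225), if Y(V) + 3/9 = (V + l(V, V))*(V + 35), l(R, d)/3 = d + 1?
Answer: 8860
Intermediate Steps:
l(R, d) = 3 + 3*d (l(R, d) = 3*(d + 1) = 3*(1 + d) = 3 + 3*d)
Y(V) = -⅓ + (3 + 4*V)*(35 + V) (Y(V) = -⅓ + (V + (3 + 3*V))*(V + 35) = -⅓ + (3 + 4*V)*(35 + V))
(1092/182)*(Y(1) + 1225) = (1092/182)*((314/3 + 4*1² + 143*1) + 1225) = (1092*(1/182))*((314/3 + 4*1 + 143) + 1225) = 6*((314/3 + 4 + 143) + 1225) = 6*(755/3 + 1225) = 6*(4430/3) = 8860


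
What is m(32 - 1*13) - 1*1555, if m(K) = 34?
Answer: -1521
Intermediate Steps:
m(32 - 1*13) - 1*1555 = 34 - 1*1555 = 34 - 1555 = -1521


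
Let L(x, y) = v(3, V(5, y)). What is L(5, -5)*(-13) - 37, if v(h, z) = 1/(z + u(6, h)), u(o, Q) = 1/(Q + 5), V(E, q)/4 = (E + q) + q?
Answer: -5779/159 ≈ -36.346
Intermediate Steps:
V(E, q) = 4*E + 8*q (V(E, q) = 4*((E + q) + q) = 4*(E + 2*q) = 4*E + 8*q)
u(o, Q) = 1/(5 + Q)
v(h, z) = 1/(z + 1/(5 + h))
L(x, y) = 8/(161 + 64*y) (L(x, y) = (5 + 3)/(1 + (4*5 + 8*y)*(5 + 3)) = 8/(1 + (20 + 8*y)*8) = 8/(1 + (160 + 64*y)) = 8/(161 + 64*y))
L(5, -5)*(-13) - 37 = (8/(161 + 64*(-5)))*(-13) - 37 = (8/(161 - 320))*(-13) - 37 = (8/(-159))*(-13) - 37 = (8*(-1/159))*(-13) - 37 = -8/159*(-13) - 37 = 104/159 - 37 = -5779/159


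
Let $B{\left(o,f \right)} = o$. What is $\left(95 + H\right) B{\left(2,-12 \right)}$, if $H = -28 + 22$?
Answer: $178$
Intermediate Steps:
$H = -6$
$\left(95 + H\right) B{\left(2,-12 \right)} = \left(95 - 6\right) 2 = 89 \cdot 2 = 178$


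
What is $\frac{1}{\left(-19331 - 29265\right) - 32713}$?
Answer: $- \frac{1}{81309} \approx -1.2299 \cdot 10^{-5}$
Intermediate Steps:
$\frac{1}{\left(-19331 - 29265\right) - 32713} = \frac{1}{-48596 - 32713} = \frac{1}{-81309} = - \frac{1}{81309}$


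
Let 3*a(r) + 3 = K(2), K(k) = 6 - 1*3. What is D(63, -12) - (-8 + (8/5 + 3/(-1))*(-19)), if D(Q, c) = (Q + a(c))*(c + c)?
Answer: -7653/5 ≈ -1530.6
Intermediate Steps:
K(k) = 3 (K(k) = 6 - 3 = 3)
a(r) = 0 (a(r) = -1 + (⅓)*3 = -1 + 1 = 0)
D(Q, c) = 2*Q*c (D(Q, c) = (Q + 0)*(c + c) = Q*(2*c) = 2*Q*c)
D(63, -12) - (-8 + (8/5 + 3/(-1))*(-19)) = 2*63*(-12) - (-8 + (8/5 + 3/(-1))*(-19)) = -1512 - (-8 + (8*(⅕) + 3*(-1))*(-19)) = -1512 - (-8 + (8/5 - 3)*(-19)) = -1512 - (-8 - 7/5*(-19)) = -1512 - (-8 + 133/5) = -1512 - 1*93/5 = -1512 - 93/5 = -7653/5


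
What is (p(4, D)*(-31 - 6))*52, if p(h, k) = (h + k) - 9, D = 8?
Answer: -5772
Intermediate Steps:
p(h, k) = -9 + h + k
(p(4, D)*(-31 - 6))*52 = ((-9 + 4 + 8)*(-31 - 6))*52 = (3*(-37))*52 = -111*52 = -5772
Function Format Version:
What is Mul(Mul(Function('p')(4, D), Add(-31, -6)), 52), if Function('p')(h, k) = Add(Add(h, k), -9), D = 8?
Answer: -5772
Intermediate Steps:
Function('p')(h, k) = Add(-9, h, k)
Mul(Mul(Function('p')(4, D), Add(-31, -6)), 52) = Mul(Mul(Add(-9, 4, 8), Add(-31, -6)), 52) = Mul(Mul(3, -37), 52) = Mul(-111, 52) = -5772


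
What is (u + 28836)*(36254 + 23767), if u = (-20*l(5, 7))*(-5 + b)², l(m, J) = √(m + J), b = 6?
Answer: 1730765556 - 2400840*√3 ≈ 1.7266e+9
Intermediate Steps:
l(m, J) = √(J + m)
u = -40*√3 (u = (-20*√(7 + 5))*(-5 + 6)² = -40*√3*1² = -40*√3*1 = -40*√3 ≈ -69.282)
(u + 28836)*(36254 + 23767) = (-40*√3 + 28836)*(36254 + 23767) = (28836 - 40*√3)*60021 = 1730765556 - 2400840*√3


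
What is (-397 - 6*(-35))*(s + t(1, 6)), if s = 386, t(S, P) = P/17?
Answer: -72248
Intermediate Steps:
t(S, P) = P/17 (t(S, P) = P*(1/17) = P/17)
(-397 - 6*(-35))*(s + t(1, 6)) = (-397 - 6*(-35))*(386 + (1/17)*6) = (-397 + 210)*(386 + 6/17) = -187*6568/17 = -72248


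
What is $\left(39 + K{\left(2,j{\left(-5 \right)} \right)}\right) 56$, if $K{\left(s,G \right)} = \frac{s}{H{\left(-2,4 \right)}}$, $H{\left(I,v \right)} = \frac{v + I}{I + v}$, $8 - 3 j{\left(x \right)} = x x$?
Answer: $2296$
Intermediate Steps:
$j{\left(x \right)} = \frac{8}{3} - \frac{x^{2}}{3}$ ($j{\left(x \right)} = \frac{8}{3} - \frac{x x}{3} = \frac{8}{3} - \frac{x^{2}}{3}$)
$H{\left(I,v \right)} = 1$ ($H{\left(I,v \right)} = \frac{I + v}{I + v} = 1$)
$K{\left(s,G \right)} = s$ ($K{\left(s,G \right)} = \frac{s}{1} = s 1 = s$)
$\left(39 + K{\left(2,j{\left(-5 \right)} \right)}\right) 56 = \left(39 + 2\right) 56 = 41 \cdot 56 = 2296$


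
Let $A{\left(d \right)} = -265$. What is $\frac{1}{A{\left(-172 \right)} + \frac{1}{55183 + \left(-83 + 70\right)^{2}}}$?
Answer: $- \frac{55352}{14668279} \approx -0.0037736$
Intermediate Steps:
$\frac{1}{A{\left(-172 \right)} + \frac{1}{55183 + \left(-83 + 70\right)^{2}}} = \frac{1}{-265 + \frac{1}{55183 + \left(-83 + 70\right)^{2}}} = \frac{1}{-265 + \frac{1}{55183 + \left(-13\right)^{2}}} = \frac{1}{-265 + \frac{1}{55183 + 169}} = \frac{1}{-265 + \frac{1}{55352}} = \frac{1}{- \frac{14668279}{55352}} = - \frac{55352}{14668279}$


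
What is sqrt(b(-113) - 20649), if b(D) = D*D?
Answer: 2*I*sqrt(1970) ≈ 88.769*I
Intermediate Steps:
b(D) = D**2
sqrt(b(-113) - 20649) = sqrt((-113)**2 - 20649) = sqrt(12769 - 20649) = sqrt(-7880) = 2*I*sqrt(1970)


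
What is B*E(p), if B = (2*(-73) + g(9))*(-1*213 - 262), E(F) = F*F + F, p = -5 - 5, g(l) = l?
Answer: 5856750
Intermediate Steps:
p = -10
E(F) = F + F² (E(F) = F² + F = F + F²)
B = 65075 (B = (2*(-73) + 9)*(-1*213 - 262) = (-146 + 9)*(-213 - 262) = -137*(-475) = 65075)
B*E(p) = 65075*(-10*(1 - 10)) = 65075*(-10*(-9)) = 65075*90 = 5856750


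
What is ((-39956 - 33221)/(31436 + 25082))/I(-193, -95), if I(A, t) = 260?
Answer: -5629/1130360 ≈ -0.0049798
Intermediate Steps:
((-39956 - 33221)/(31436 + 25082))/I(-193, -95) = ((-39956 - 33221)/(31436 + 25082))/260 = -73177/56518*(1/260) = -73177*1/56518*(1/260) = -73177/56518*1/260 = -5629/1130360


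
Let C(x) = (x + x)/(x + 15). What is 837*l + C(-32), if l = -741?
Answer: -10543625/17 ≈ -6.2021e+5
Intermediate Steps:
C(x) = 2*x/(15 + x) (C(x) = (2*x)/(15 + x) = 2*x/(15 + x))
837*l + C(-32) = 837*(-741) + 2*(-32)/(15 - 32) = -620217 + 2*(-32)/(-17) = -620217 + 2*(-32)*(-1/17) = -620217 + 64/17 = -10543625/17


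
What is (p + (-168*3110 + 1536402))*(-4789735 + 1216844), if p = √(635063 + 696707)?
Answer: -3622632788502 - 3572891*√1331770 ≈ -3.6268e+12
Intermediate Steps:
p = √1331770 ≈ 1154.0
(p + (-168*3110 + 1536402))*(-4789735 + 1216844) = (√1331770 + (-168*3110 + 1536402))*(-4789735 + 1216844) = (√1331770 + (-522480 + 1536402))*(-3572891) = (√1331770 + 1013922)*(-3572891) = (1013922 + √1331770)*(-3572891) = -3622632788502 - 3572891*√1331770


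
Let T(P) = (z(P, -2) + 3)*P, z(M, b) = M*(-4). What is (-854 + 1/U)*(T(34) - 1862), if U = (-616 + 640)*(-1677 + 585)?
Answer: 425251027/78 ≈ 5.4519e+6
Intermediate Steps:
z(M, b) = -4*M
T(P) = P*(3 - 4*P) (T(P) = (-4*P + 3)*P = (3 - 4*P)*P = P*(3 - 4*P))
U = -26208 (U = 24*(-1092) = -26208)
(-854 + 1/U)*(T(34) - 1862) = (-854 + 1/(-26208))*(34*(3 - 4*34) - 1862) = (-854 - 1/26208)*(34*(3 - 136) - 1862) = -22381633*(34*(-133) - 1862)/26208 = -22381633*(-4522 - 1862)/26208 = -22381633/26208*(-6384) = 425251027/78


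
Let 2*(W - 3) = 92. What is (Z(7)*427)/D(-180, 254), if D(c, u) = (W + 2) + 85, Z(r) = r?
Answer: 2989/136 ≈ 21.978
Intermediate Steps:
W = 49 (W = 3 + (1/2)*92 = 3 + 46 = 49)
D(c, u) = 136 (D(c, u) = (49 + 2) + 85 = 51 + 85 = 136)
(Z(7)*427)/D(-180, 254) = (7*427)/136 = 2989*(1/136) = 2989/136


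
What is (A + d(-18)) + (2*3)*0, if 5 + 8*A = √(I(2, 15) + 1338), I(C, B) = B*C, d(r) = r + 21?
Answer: 19/8 + 3*√38/4 ≈ 6.9983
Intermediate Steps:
d(r) = 21 + r
A = -5/8 + 3*√38/4 (A = -5/8 + √(15*2 + 1338)/8 = -5/8 + √(30 + 1338)/8 = -5/8 + √1368/8 = -5/8 + (6*√38)/8 = -5/8 + 3*√38/4 ≈ 3.9983)
(A + d(-18)) + (2*3)*0 = ((-5/8 + 3*√38/4) + (21 - 18)) + (2*3)*0 = ((-5/8 + 3*√38/4) + 3) + 6*0 = (19/8 + 3*√38/4) + 0 = 19/8 + 3*√38/4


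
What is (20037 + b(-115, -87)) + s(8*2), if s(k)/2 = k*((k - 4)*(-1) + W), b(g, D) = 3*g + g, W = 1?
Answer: 19225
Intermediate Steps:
b(g, D) = 4*g
s(k) = 2*k*(5 - k) (s(k) = 2*(k*((k - 4)*(-1) + 1)) = 2*(k*((-4 + k)*(-1) + 1)) = 2*(k*((4 - k) + 1)) = 2*(k*(5 - k)) = 2*k*(5 - k))
(20037 + b(-115, -87)) + s(8*2) = (20037 + 4*(-115)) + 2*(8*2)*(5 - 8*2) = (20037 - 460) + 2*16*(5 - 1*16) = 19577 + 2*16*(5 - 16) = 19577 + 2*16*(-11) = 19577 - 352 = 19225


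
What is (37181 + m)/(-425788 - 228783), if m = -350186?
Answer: 313005/654571 ≈ 0.47818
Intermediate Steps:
(37181 + m)/(-425788 - 228783) = (37181 - 350186)/(-425788 - 228783) = -313005/(-654571) = -313005*(-1/654571) = 313005/654571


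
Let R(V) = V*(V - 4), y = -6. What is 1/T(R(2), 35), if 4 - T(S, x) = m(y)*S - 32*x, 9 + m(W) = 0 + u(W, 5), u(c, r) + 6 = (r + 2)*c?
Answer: 1/896 ≈ 0.0011161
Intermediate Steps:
u(c, r) = -6 + c*(2 + r) (u(c, r) = -6 + (r + 2)*c = -6 + (2 + r)*c = -6 + c*(2 + r))
m(W) = -15 + 7*W (m(W) = -9 + (0 + (-6 + 2*W + W*5)) = -9 + (0 + (-6 + 2*W + 5*W)) = -9 + (0 + (-6 + 7*W)) = -9 + (-6 + 7*W) = -15 + 7*W)
R(V) = V*(-4 + V)
T(S, x) = 4 + 32*x + 57*S (T(S, x) = 4 - ((-15 + 7*(-6))*S - 32*x) = 4 - ((-15 - 42)*S - 32*x) = 4 - (-57*S - 32*x) = 4 + (32*x + 57*S) = 4 + 32*x + 57*S)
1/T(R(2), 35) = 1/(4 + 32*35 + 57*(2*(-4 + 2))) = 1/(4 + 1120 + 57*(2*(-2))) = 1/(4 + 1120 + 57*(-4)) = 1/(4 + 1120 - 228) = 1/896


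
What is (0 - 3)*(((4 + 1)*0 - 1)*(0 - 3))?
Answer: -9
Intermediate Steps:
(0 - 3)*(((4 + 1)*0 - 1)*(0 - 3)) = -3*(5*0 - 1)*(-3) = -3*(0 - 1)*(-3) = -(-3)*(-3) = -3*3 = -9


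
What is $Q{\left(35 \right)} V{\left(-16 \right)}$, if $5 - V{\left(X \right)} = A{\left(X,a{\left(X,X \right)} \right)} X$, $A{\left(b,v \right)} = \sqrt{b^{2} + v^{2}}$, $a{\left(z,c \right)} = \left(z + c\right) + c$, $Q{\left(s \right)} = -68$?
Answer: $-340 - 17408 \sqrt{10} \approx -55389.0$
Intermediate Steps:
$a{\left(z,c \right)} = z + 2 c$ ($a{\left(z,c \right)} = \left(c + z\right) + c = z + 2 c$)
$V{\left(X \right)} = 5 - X \sqrt{10} \sqrt{X^{2}}$ ($V{\left(X \right)} = 5 - \sqrt{X^{2} + \left(X + 2 X\right)^{2}} X = 5 - \sqrt{X^{2} + \left(3 X\right)^{2}} X = 5 - \sqrt{X^{2} + 9 X^{2}} X = 5 - \sqrt{10 X^{2}} X = 5 - \sqrt{10} \sqrt{X^{2}} X = 5 - X \sqrt{10} \sqrt{X^{2}}$)
$Q{\left(35 \right)} V{\left(-16 \right)} = - 68 \left(5 - - 16 \sqrt{10} \sqrt{\left(-16\right)^{2}}\right) = - 68 \left(5 - - 16 \sqrt{10} \sqrt{256}\right) = - 68 \left(5 - \left(-16\right) \sqrt{10} \cdot 16\right) = - 68 \left(5 + 256 \sqrt{10}\right) = -340 - 17408 \sqrt{10}$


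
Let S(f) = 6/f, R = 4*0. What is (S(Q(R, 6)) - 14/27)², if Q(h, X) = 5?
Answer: 8464/18225 ≈ 0.46442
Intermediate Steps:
R = 0
(S(Q(R, 6)) - 14/27)² = (6/5 - 14/27)² = (92/135)² = 8464/18225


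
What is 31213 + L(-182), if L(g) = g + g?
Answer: 30849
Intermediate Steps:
L(g) = 2*g
31213 + L(-182) = 31213 + 2*(-182) = 31213 - 364 = 30849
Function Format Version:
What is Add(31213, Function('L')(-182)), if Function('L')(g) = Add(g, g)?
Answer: 30849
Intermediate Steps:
Function('L')(g) = Mul(2, g)
Add(31213, Function('L')(-182)) = Add(31213, Mul(2, -182)) = Add(31213, -364) = 30849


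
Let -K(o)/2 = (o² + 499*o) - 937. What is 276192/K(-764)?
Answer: -19728/28789 ≈ -0.68526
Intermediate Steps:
K(o) = 1874 - 998*o - 2*o² (K(o) = -2*((o² + 499*o) - 937) = -2*(-937 + o² + 499*o) = 1874 - 998*o - 2*o²)
276192/K(-764) = 276192/(1874 - 998*(-764) - 2*(-764)²) = 276192/(1874 + 762472 - 2*583696) = 276192/(1874 + 762472 - 1167392) = 276192/(-403046) = 276192*(-1/403046) = -19728/28789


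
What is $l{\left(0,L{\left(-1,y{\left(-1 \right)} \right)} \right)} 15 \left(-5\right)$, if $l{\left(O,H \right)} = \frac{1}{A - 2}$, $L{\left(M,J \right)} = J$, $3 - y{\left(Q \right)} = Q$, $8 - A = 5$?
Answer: $-75$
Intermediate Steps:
$A = 3$ ($A = 8 - 5 = 3$)
$y{\left(Q \right)} = 3 - Q$
$l{\left(O,H \right)} = 1$ ($l{\left(O,H \right)} = \frac{1}{3 - 2} = 1^{-1} = 1$)
$l{\left(0,L{\left(-1,y{\left(-1 \right)} \right)} \right)} 15 \left(-5\right) = 1 \cdot 15 \left(-5\right) = 15 \left(-5\right) = -75$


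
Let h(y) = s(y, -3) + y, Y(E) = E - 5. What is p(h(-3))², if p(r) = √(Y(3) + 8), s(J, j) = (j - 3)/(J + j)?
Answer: 6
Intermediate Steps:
Y(E) = -5 + E
s(J, j) = (-3 + j)/(J + j)
h(y) = y - 6/(-3 + y) (h(y) = (-3 - 3)/(y - 3) + y = -6/(-3 + y) + y = y - 6/(-3 + y))
p(r) = √6 (p(r) = √((-5 + 3) + 8) = √(-2 + 8) = √6)
p(h(-3))² = (√6)² = 6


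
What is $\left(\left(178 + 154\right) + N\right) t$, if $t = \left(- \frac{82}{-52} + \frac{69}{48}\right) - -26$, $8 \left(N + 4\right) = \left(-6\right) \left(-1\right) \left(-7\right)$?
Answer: $\frac{7791185}{832} \approx 9364.4$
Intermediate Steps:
$N = - \frac{37}{4}$ ($N = -4 + \frac{\left(-6\right) \left(-1\right) \left(-7\right)}{8} = -4 + \frac{6 \left(-7\right)}{8} = -4 + \frac{1}{8} \left(-42\right) = -4 - \frac{21}{4} = - \frac{37}{4} \approx -9.25$)
$t = \frac{6035}{208}$ ($t = \left(\left(-82\right) \left(- \frac{1}{52}\right) + 69 \cdot \frac{1}{48}\right) + 26 = \left(\frac{41}{26} + \frac{23}{16}\right) + 26 = \frac{627}{208} + 26 = \frac{6035}{208} \approx 29.014$)
$\left(\left(178 + 154\right) + N\right) t = \left(\left(178 + 154\right) - \frac{37}{4}\right) \frac{6035}{208} = \left(332 - \frac{37}{4}\right) \frac{6035}{208} = \frac{1291}{4} \cdot \frac{6035}{208} = \frac{7791185}{832}$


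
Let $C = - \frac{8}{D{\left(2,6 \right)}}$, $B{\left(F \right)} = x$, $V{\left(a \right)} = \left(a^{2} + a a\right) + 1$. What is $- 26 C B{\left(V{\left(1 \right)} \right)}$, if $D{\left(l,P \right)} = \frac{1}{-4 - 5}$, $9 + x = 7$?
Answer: $3744$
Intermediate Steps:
$V{\left(a \right)} = 1 + 2 a^{2}$ ($V{\left(a \right)} = \left(a^{2} + a^{2}\right) + 1 = 2 a^{2} + 1 = 1 + 2 a^{2}$)
$x = -2$ ($x = -9 + 7 = -2$)
$B{\left(F \right)} = -2$
$D{\left(l,P \right)} = - \frac{1}{9}$ ($D{\left(l,P \right)} = \frac{1}{-9} = - \frac{1}{9}$)
$C = 72$ ($C = - \frac{8}{- \frac{1}{9}} = \left(-8\right) \left(-9\right) = 72$)
$- 26 C B{\left(V{\left(1 \right)} \right)} = \left(-26\right) 72 \left(-2\right) = \left(-1872\right) \left(-2\right) = 3744$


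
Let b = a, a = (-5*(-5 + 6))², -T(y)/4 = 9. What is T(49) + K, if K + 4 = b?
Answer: -15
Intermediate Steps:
T(y) = -36 (T(y) = -4*9 = -36)
a = 25 (a = (-5*1)² = (-5)² = 25)
b = 25
K = 21 (K = -4 + 25 = 21)
T(49) + K = -36 + 21 = -15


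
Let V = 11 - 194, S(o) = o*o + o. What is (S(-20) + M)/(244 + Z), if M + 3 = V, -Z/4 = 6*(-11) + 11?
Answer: 97/232 ≈ 0.41810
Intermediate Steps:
S(o) = o + o² (S(o) = o² + o = o + o²)
Z = 220 (Z = -4*(6*(-11) + 11) = -4*(-66 + 11) = -4*(-55) = 220)
V = -183
M = -186 (M = -3 - 183 = -186)
(S(-20) + M)/(244 + Z) = (-20*(1 - 20) - 186)/(244 + 220) = (-20*(-19) - 186)/464 = (380 - 186)*(1/464) = 194*(1/464) = 97/232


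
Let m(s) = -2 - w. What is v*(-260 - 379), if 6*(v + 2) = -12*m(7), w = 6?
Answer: -8946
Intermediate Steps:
m(s) = -8 (m(s) = -2 - 1*6 = -2 - 6 = -8)
v = 14 (v = -2 + (-12*(-8))/6 = -2 + (⅙)*96 = -2 + 16 = 14)
v*(-260 - 379) = 14*(-260 - 379) = 14*(-639) = -8946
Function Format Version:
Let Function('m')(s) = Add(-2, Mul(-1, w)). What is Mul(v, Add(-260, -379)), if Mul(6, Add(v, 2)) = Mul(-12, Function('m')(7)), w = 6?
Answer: -8946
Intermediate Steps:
Function('m')(s) = -8 (Function('m')(s) = Add(-2, Mul(-1, 6)) = Add(-2, -6) = -8)
v = 14 (v = Add(-2, Mul(Rational(1, 6), Mul(-12, -8))) = Add(-2, Mul(Rational(1, 6), 96)) = Add(-2, 16) = 14)
Mul(v, Add(-260, -379)) = Mul(14, Add(-260, -379)) = Mul(14, -639) = -8946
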